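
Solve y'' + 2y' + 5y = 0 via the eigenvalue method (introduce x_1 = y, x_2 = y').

Let x_1 = y, x_2 = y'. Then x_1' = x_2 and x_2' = -5x_1 - 2x_2.
A = [[0,1],[-5,-2]]; det(A-λI) = λ^2 + 2λ + 5.
Eigenvalues λ = -1 ± 2i.

y(t) = K_1e^(-t)cos(2t) + K_2e^(-t)sin(2t)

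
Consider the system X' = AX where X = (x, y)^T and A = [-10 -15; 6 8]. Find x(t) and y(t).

x(t) = -K_1e^(-t)sin(3t) + 2K_1e^(-t)cos(3t) + 2K_2e^(-t)sin(3t) + K_2e^(-t)cos(3t), y(t) = K_1e^(-t)sin(3t) - K_1e^(-t)cos(3t) - K_2e^(-t)sin(3t) - K_2e^(-t)cos(3t)

Coefficient matrix A = [[-10, -15], [6, 8]].
Characteristic polynomial det(A - λI) = λ^2 + 2λ + 10 = 0.
Eigenvalues λ = -1 ± 3i (complex conjugate pair).
For λ=-1+3i: an eigenvector is (2,-1) - i(-1,1) = (2 + i, -1 - i).
A real fundamental pair from Re and Im of e^((-1+3i)t)v: X_1 = e^(-t)(cos(3t)·(2,-1) + sin(3t)·(-1,1)), X_2 = e^(-t)(sin(3t)·(2,-1) - cos(3t)·(-1,1)).
General solution: K_1X_1 + K_2X_2.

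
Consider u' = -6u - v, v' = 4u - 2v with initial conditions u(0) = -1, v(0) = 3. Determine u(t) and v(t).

u(t) = -te^(-4t) - e^(-4t), v(t) = 2te^(-4t) + 3e^(-4t)

Coefficient matrix A = [[-6, -1], [4, -2]].
Characteristic polynomial det(A - λI) = λ^2 + 8λ + 16 = 0.
Single eigenvalue λ = -4 with algebraic multiplicity 2.
Eigenvector v = (-1,2); generalized eigenvector w with (A-λI)w=v is (2,-3).
General solution: e^(-4t)[C_1·v + C_2·(t·v + w)].
Applying u(0)=-1, v(0)=3 gives C_1=3, C_2=1.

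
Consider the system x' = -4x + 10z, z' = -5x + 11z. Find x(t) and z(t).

Coefficient matrix A = [[-4, 10], [-5, 11]].
Characteristic polynomial det(A - λI) = λ^2 - 7λ + 6 = 0.
Eigenvalues λ = 1, 6.
For λ=1: (A-λI) row 1 is [-5, 10], so an eigenvector is (2, 1).
For λ=6: (A-λI) row 1 is [-10, 10], so an eigenvector is (1, 1).
General solution: C_1e^(t)(2,1) + C_2e^(6t)(1,1).

x(t) = 2C_1e^(t) + C_2e^(6t), z(t) = C_1e^(t) + C_2e^(6t)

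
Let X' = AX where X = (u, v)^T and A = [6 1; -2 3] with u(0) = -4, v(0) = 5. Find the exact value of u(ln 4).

A = [[6,1],[-2,3]]; eigenvalues λ = 4, 5.
Eigenvectors: (-1,2) for λ=4, (-1,1) for λ=5.
From the initial condition, c_1 = 1, c_2 = 3.
u(ln 4) = (1)(4^4)(-1) + (3)(4^5)(-1) = -3328.

-3328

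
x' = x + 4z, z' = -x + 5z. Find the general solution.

x(t) = 2K_1e^(3t) + 2K_2te^(3t) + K_2e^(3t), z(t) = K_1e^(3t) + K_2te^(3t) + K_2e^(3t)

Coefficient matrix A = [[1, 4], [-1, 5]].
Characteristic polynomial det(A - λI) = λ^2 - 6λ + 9 = 0.
Single eigenvalue λ = 3 with algebraic multiplicity 2.
Eigenvector v = (2,1); generalized eigenvector w with (A-λI)w=v is (1,1).
General solution: e^(3t)[K_1·v + K_2·(t·v + w)].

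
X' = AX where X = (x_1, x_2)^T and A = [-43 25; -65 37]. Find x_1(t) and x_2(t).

x_1(t) = -C_1e^(-3t)sin(5t) + 2C_1e^(-3t)cos(5t) + 2C_2e^(-3t)sin(5t) + C_2e^(-3t)cos(5t), x_2(t) = -2C_1e^(-3t)sin(5t) + 3C_1e^(-3t)cos(5t) + 3C_2e^(-3t)sin(5t) + 2C_2e^(-3t)cos(5t)

Coefficient matrix A = [[-43, 25], [-65, 37]].
Characteristic polynomial det(A - λI) = λ^2 + 6λ + 34 = 0.
Eigenvalues λ = -3 ± 5i (complex conjugate pair).
For λ=-3+5i: an eigenvector is (2,3) - i(-1,-2) = (2 + i, 3 + 2i).
A real fundamental pair from Re and Im of e^((-3+5i)t)v: X_1 = e^(-3t)(cos(5t)·(2,3) + sin(5t)·(-1,-2)), X_2 = e^(-3t)(sin(5t)·(2,3) - cos(5t)·(-1,-2)).
General solution: C_1X_1 + C_2X_2.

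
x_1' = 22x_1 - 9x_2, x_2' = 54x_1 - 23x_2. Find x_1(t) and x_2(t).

x_1(t) = K_1e^(4t) - K_2e^(-5t), x_2(t) = 2K_1e^(4t) - 3K_2e^(-5t)

Coefficient matrix A = [[22, -9], [54, -23]].
Characteristic polynomial det(A - λI) = λ^2 + λ - 20 = 0.
Eigenvalues λ = 4, -5.
For λ=4: (A-λI) row 1 is [18, -9], so an eigenvector is (1, 2).
For λ=-5: (A-λI) row 1 is [27, -9], so an eigenvector is (-1, -3).
General solution: K_1e^(4t)(1,2) + K_2e^(-5t)(-1,-3).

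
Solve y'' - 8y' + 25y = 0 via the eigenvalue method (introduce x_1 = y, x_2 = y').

y(t) = c_1e^(4t)cos(3t) + c_2e^(4t)sin(3t)

Let x_1 = y, x_2 = y'. Then x_1' = x_2 and x_2' = -25x_1 + 8x_2.
A = [[0,1],[-25,8]]; det(A-λI) = λ^2 - 8λ + 25.
Eigenvalues λ = 4 ± 3i.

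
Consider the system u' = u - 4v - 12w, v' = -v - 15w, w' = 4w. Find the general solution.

u(t) = 2C_2e^(-t) + C_3e^(t), v(t) = -3C_1e^(4t) + C_2e^(-t), w(t) = C_1e^(4t)

Coefficient matrix A = [[1, -4, -12], [0, -1, -15], [0, 0, 4]].
det(A - λI) = 0 gives eigenvalues λ = 4, -1, 1.
For λ=4: eigenvector (0,-3,1).
For λ=-1: eigenvector (2,1,0).
For λ=1: eigenvector (1,0,0).
General solution: C_1e^(4t)(0,-3,1) + C_2e^(-t)(2,1,0) + C_3e^(t)(1,0,0).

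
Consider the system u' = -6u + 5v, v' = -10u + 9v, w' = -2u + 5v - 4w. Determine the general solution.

u(t) = K_1e^(-t) + K_2e^(4t), v(t) = K_1e^(-t) + 2K_2e^(4t), w(t) = K_1e^(-t) + K_2e^(4t) + K_3e^(-4t)

Coefficient matrix A = [[-6, 5, 0], [-10, 9, 0], [-2, 5, -4]].
det(A - λI) = 0 gives eigenvalues λ = -1, 4, -4.
For λ=-1: eigenvector (1,1,1).
For λ=4: eigenvector (1,2,1).
For λ=-4: eigenvector (0,0,1).
General solution: K_1e^(-t)(1,1,1) + K_2e^(4t)(1,2,1) + K_3e^(-4t)(0,0,1).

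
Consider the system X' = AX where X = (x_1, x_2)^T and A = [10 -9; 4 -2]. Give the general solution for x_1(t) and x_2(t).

Coefficient matrix A = [[10, -9], [4, -2]].
Characteristic polynomial det(A - λI) = λ^2 - 8λ + 16 = 0.
Single eigenvalue λ = 4 with algebraic multiplicity 2.
Eigenvector v = (-3,-2); generalized eigenvector w with (A-λI)w=v is (-2,-1).
General solution: e^(4t)[C_1·v + C_2·(t·v + w)].

x_1(t) = -3C_1e^(4t) - 3C_2te^(4t) - 2C_2e^(4t), x_2(t) = -2C_1e^(4t) - 2C_2te^(4t) - C_2e^(4t)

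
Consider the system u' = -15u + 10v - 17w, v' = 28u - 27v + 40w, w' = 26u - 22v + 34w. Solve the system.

u(t) = c_1e^(-t) - 2c_2e^(-3t) - c_3e^(-4t), v(t) = -2c_1e^(-t) + c_2e^(-3t) + 4c_3e^(-4t), w(t) = -2c_1e^(-t) + 2c_2e^(-3t) + 3c_3e^(-4t)

Coefficient matrix A = [[-15, 10, -17], [28, -27, 40], [26, -22, 34]].
det(A - λI) = 0 gives eigenvalues λ = -1, -3, -4.
For λ=-1: eigenvector (1,-2,-2).
For λ=-3: eigenvector (-2,1,2).
For λ=-4: eigenvector (-1,4,3).
General solution: c_1e^(-t)(1,-2,-2) + c_2e^(-3t)(-2,1,2) + c_3e^(-4t)(-1,4,3).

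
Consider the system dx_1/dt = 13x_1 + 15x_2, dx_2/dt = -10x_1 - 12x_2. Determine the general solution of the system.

x_1(t) = -3K_1e^(3t) - K_2e^(-2t), x_2(t) = 2K_1e^(3t) + K_2e^(-2t)

Coefficient matrix A = [[13, 15], [-10, -12]].
Characteristic polynomial det(A - λI) = λ^2 - λ - 6 = 0.
Eigenvalues λ = 3, -2.
For λ=3: (A-λI) row 1 is [10, 15], so an eigenvector is (-3, 2).
For λ=-2: (A-λI) row 1 is [15, 15], so an eigenvector is (-1, 1).
General solution: K_1e^(3t)(-3,2) + K_2e^(-2t)(-1,1).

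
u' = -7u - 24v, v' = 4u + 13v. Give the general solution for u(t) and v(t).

u(t) = -2C_1e^(5t) - 3C_2e^(t), v(t) = C_1e^(5t) + C_2e^(t)

Coefficient matrix A = [[-7, -24], [4, 13]].
Characteristic polynomial det(A - λI) = λ^2 - 6λ + 5 = 0.
Eigenvalues λ = 5, 1.
For λ=5: (A-λI) row 1 is [-12, -24], so an eigenvector is (-2, 1).
For λ=1: (A-λI) row 1 is [-8, -24], so an eigenvector is (-3, 1).
General solution: C_1e^(5t)(-2,1) + C_2e^(t)(-3,1).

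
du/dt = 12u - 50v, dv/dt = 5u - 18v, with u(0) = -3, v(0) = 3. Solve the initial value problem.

Coefficient matrix A = [[12, -50], [5, -18]].
Characteristic polynomial det(A - λI) = λ^2 + 6λ + 34 = 0.
Eigenvalues λ = -3 ± 5i (complex conjugate pair).
For λ=-3+5i: an eigenvector is (-3,-1) - i(1,0) = (-3 - i, -1).
A real fundamental pair from Re and Im of e^((-3+5i)t)v: X_1 = e^(-3t)(cos(5t)·(-3,-1) + sin(5t)·(1,0)), X_2 = e^(-3t)(sin(5t)·(-3,-1) - cos(5t)·(1,0)).
General solution: C_1X_1 + C_2X_2.
Applying u(0)=-3, v(0)=3 gives C_1=-3, C_2=12.

u(t) = -39e^(-3t)sin(5t) - 3e^(-3t)cos(5t), v(t) = -12e^(-3t)sin(5t) + 3e^(-3t)cos(5t)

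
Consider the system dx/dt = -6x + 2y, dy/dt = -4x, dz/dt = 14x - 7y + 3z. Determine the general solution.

Coefficient matrix A = [[-6, 2, 0], [-4, 0, 0], [14, -7, 3]].
det(A - λI) = 0 gives eigenvalues λ = -2, 3, -4.
For λ=-2: eigenvector (1,2,0).
For λ=3: eigenvector (0,0,1).
For λ=-4: eigenvector (-1,-1,1).
General solution: K_1e^(-2t)(1,2,0) + K_2e^(3t)(0,0,1) + K_3e^(-4t)(-1,-1,1).

x(t) = K_1e^(-2t) - K_3e^(-4t), y(t) = 2K_1e^(-2t) - K_3e^(-4t), z(t) = K_2e^(3t) + K_3e^(-4t)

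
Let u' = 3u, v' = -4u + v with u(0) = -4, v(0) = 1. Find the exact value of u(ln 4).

-256

A = [[3,0],[-4,1]]; eigenvalues λ = 3, 1.
Eigenvectors: (-1,2) for λ=3, (0,1) for λ=1.
From the initial condition, c_1 = 4, c_2 = -7.
u(ln 4) = (4)(4^3)(-1) + (-7)(4^1)(0) = -256.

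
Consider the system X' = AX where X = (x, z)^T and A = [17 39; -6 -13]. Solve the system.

x(t) = -2K_1e^(2t)sin(3t) - 3K_1e^(2t)cos(3t) - 3K_2e^(2t)sin(3t) + 2K_2e^(2t)cos(3t), z(t) = K_1e^(2t)sin(3t) + K_1e^(2t)cos(3t) + K_2e^(2t)sin(3t) - K_2e^(2t)cos(3t)

Coefficient matrix A = [[17, 39], [-6, -13]].
Characteristic polynomial det(A - λI) = λ^2 - 4λ + 13 = 0.
Eigenvalues λ = 2 ± 3i (complex conjugate pair).
For λ=2+3i: an eigenvector is (-3,1) - i(-2,1) = (-3 + 2i, 1 - i).
A real fundamental pair from Re and Im of e^((2+3i)t)v: X_1 = e^(2t)(cos(3t)·(-3,1) + sin(3t)·(-2,1)), X_2 = e^(2t)(sin(3t)·(-3,1) - cos(3t)·(-2,1)).
General solution: K_1X_1 + K_2X_2.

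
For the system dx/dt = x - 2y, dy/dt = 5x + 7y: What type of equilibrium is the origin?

A = [[1,-2],[5,7]]; det(A-λI) = λ^2 - 8λ + 17.
λ = 4 ± i: positive real part.

unstable spiral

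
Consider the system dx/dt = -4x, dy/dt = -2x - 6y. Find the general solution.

x(t) = c_1e^(-4t), y(t) = -c_1e^(-4t) - c_2e^(-6t)

Coefficient matrix A = [[-4, 0], [-2, -6]].
Characteristic polynomial det(A - λI) = λ^2 + 10λ + 24 = 0.
Eigenvalues λ = -4, -6.
For λ=-4: (A-λI) row 2 is [-2, -2], so an eigenvector is (1, -1).
For λ=-6: (A-λI) row 1 is [2, 0], so an eigenvector is (0, -1).
General solution: c_1e^(-4t)(1,-1) + c_2e^(-6t)(0,-1).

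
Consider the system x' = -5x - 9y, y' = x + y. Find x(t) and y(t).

x(t) = -3c_1e^(-2t) - 3c_2te^(-2t) - 2c_2e^(-2t), y(t) = c_1e^(-2t) + c_2te^(-2t) + c_2e^(-2t)

Coefficient matrix A = [[-5, -9], [1, 1]].
Characteristic polynomial det(A - λI) = λ^2 + 4λ + 4 = 0.
Single eigenvalue λ = -2 with algebraic multiplicity 2.
Eigenvector v = (-3,1); generalized eigenvector w with (A-λI)w=v is (-2,1).
General solution: e^(-2t)[c_1·v + c_2·(t·v + w)].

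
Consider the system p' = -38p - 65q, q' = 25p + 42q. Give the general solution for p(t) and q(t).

Coefficient matrix A = [[-38, -65], [25, 42]].
Characteristic polynomial det(A - λI) = λ^2 - 4λ + 29 = 0.
Eigenvalues λ = 2 ± 5i (complex conjugate pair).
For λ=2+5i: an eigenvector is (3,-2) - i(2,-1) = (3 - 2i, -2 + i).
A real fundamental pair from Re and Im of e^((2+5i)t)v: X_1 = e^(2t)(cos(5t)·(3,-2) + sin(5t)·(2,-1)), X_2 = e^(2t)(sin(5t)·(3,-2) - cos(5t)·(2,-1)).
General solution: K_1X_1 + K_2X_2.

p(t) = 2K_1e^(2t)sin(5t) + 3K_1e^(2t)cos(5t) + 3K_2e^(2t)sin(5t) - 2K_2e^(2t)cos(5t), q(t) = -K_1e^(2t)sin(5t) - 2K_1e^(2t)cos(5t) - 2K_2e^(2t)sin(5t) + K_2e^(2t)cos(5t)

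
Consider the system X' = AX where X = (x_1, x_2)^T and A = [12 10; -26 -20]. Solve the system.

Coefficient matrix A = [[12, 10], [-26, -20]].
Characteristic polynomial det(A - λI) = λ^2 + 8λ + 20 = 0.
Eigenvalues λ = -4 ± 2i (complex conjugate pair).
For λ=-4+2i: an eigenvector is (2,-3) - i(1,-2) = (2 - i, -3 + 2i).
A real fundamental pair from Re and Im of e^((-4+2i)t)v: X_1 = e^(-4t)(cos(2t)·(2,-3) + sin(2t)·(1,-2)), X_2 = e^(-4t)(sin(2t)·(2,-3) - cos(2t)·(1,-2)).
General solution: c_1X_1 + c_2X_2.

x_1(t) = c_1e^(-4t)sin(2t) + 2c_1e^(-4t)cos(2t) + 2c_2e^(-4t)sin(2t) - c_2e^(-4t)cos(2t), x_2(t) = -2c_1e^(-4t)sin(2t) - 3c_1e^(-4t)cos(2t) - 3c_2e^(-4t)sin(2t) + 2c_2e^(-4t)cos(2t)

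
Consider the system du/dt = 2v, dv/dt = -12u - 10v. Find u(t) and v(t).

u(t) = -C_1e^(-4t) + C_2e^(-6t), v(t) = 2C_1e^(-4t) - 3C_2e^(-6t)

Coefficient matrix A = [[0, 2], [-12, -10]].
Characteristic polynomial det(A - λI) = λ^2 + 10λ + 24 = 0.
Eigenvalues λ = -4, -6.
For λ=-4: (A-λI) row 1 is [4, 2], so an eigenvector is (-1, 2).
For λ=-6: (A-λI) row 1 is [6, 2], so an eigenvector is (1, -3).
General solution: C_1e^(-4t)(-1,2) + C_2e^(-6t)(1,-3).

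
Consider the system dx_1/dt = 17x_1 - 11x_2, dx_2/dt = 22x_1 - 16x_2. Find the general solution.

x_1(t) = K_1e^(-5t) + K_2e^(6t), x_2(t) = 2K_1e^(-5t) + K_2e^(6t)

Coefficient matrix A = [[17, -11], [22, -16]].
Characteristic polynomial det(A - λI) = λ^2 - λ - 30 = 0.
Eigenvalues λ = -5, 6.
For λ=-5: (A-λI) row 1 is [22, -11], so an eigenvector is (1, 2).
For λ=6: (A-λI) row 1 is [11, -11], so an eigenvector is (1, 1).
General solution: K_1e^(-5t)(1,2) + K_2e^(6t)(1,1).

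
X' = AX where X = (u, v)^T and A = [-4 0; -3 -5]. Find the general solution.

Coefficient matrix A = [[-4, 0], [-3, -5]].
Characteristic polynomial det(A - λI) = λ^2 + 9λ + 20 = 0.
Eigenvalues λ = -5, -4.
For λ=-5: (A-λI) row 1 is [1, 0], so an eigenvector is (0, -1).
For λ=-4: (A-λI) row 2 is [-3, -1], so an eigenvector is (-1, 3).
General solution: C_1e^(-5t)(0,-1) + C_2e^(-4t)(-1,3).

u(t) = -C_2e^(-4t), v(t) = -C_1e^(-5t) + 3C_2e^(-4t)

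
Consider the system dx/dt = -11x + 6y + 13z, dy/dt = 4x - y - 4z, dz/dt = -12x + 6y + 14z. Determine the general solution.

x(t) = C_1e^(2t) - 2C_2e^(-t) + C_3e^(t), y(t) = C_2e^(-t) + 2C_3e^(t), z(t) = C_1e^(2t) - 2C_2e^(-t)

Coefficient matrix A = [[-11, 6, 13], [4, -1, -4], [-12, 6, 14]].
det(A - λI) = 0 gives eigenvalues λ = 2, -1, 1.
For λ=2: eigenvector (1,0,1).
For λ=-1: eigenvector (-2,1,-2).
For λ=1: eigenvector (1,2,0).
General solution: C_1e^(2t)(1,0,1) + C_2e^(-t)(-2,1,-2) + C_3e^(t)(1,2,0).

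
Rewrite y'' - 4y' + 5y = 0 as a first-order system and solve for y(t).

y(t) = K_1e^(2t)cos(t) + K_2e^(2t)sin(t)

Let x_1 = y, x_2 = y'. Then x_1' = x_2 and x_2' = -5x_1 + 4x_2.
A = [[0,1],[-5,4]]; det(A-λI) = λ^2 - 4λ + 5.
Eigenvalues λ = 2 ± i.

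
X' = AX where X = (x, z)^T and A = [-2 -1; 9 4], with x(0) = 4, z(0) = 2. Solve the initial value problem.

x(t) = -14te^(t) + 4e^(t), z(t) = 42te^(t) + 2e^(t)

Coefficient matrix A = [[-2, -1], [9, 4]].
Characteristic polynomial det(A - λI) = λ^2 - 2λ + 1 = 0.
Single eigenvalue λ = 1 with algebraic multiplicity 2.
Eigenvector v = (-1,3); generalized eigenvector w with (A-λI)w=v is (0,1).
General solution: e^(t)[c_1·v + c_2·(t·v + w)].
Applying x(0)=4, z(0)=2 gives c_1=-4, c_2=14.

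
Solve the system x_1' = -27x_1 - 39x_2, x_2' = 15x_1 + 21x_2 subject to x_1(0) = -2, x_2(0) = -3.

x_1(t) = 55e^(-3t)sin(3t) - 2e^(-3t)cos(3t), x_2(t) = -34e^(-3t)sin(3t) - 3e^(-3t)cos(3t)

Coefficient matrix A = [[-27, -39], [15, 21]].
Characteristic polynomial det(A - λI) = λ^2 + 6λ + 18 = 0.
Eigenvalues λ = -3 ± 3i (complex conjugate pair).
For λ=-3+3i: an eigenvector is (-2,1) - i(3,-2) = (-2 - 3i, 1 + 2i).
A real fundamental pair from Re and Im of e^((-3+3i)t)v: X_1 = e^(-3t)(cos(3t)·(-2,1) + sin(3t)·(3,-2)), X_2 = e^(-3t)(sin(3t)·(-2,1) - cos(3t)·(3,-2)).
General solution: C_1X_1 + C_2X_2.
Applying x_1(0)=-2, x_2(0)=-3 gives C_1=13, C_2=-8.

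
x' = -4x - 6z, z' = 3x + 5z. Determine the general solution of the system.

Coefficient matrix A = [[-4, -6], [3, 5]].
Characteristic polynomial det(A - λI) = λ^2 - λ - 2 = 0.
Eigenvalues λ = 2, -1.
For λ=2: (A-λI) row 1 is [-6, -6], so an eigenvector is (1, -1).
For λ=-1: (A-λI) row 1 is [-3, -6], so an eigenvector is (-2, 1).
General solution: c_1e^(2t)(1,-1) + c_2e^(-t)(-2,1).

x(t) = c_1e^(2t) - 2c_2e^(-t), z(t) = -c_1e^(2t) + c_2e^(-t)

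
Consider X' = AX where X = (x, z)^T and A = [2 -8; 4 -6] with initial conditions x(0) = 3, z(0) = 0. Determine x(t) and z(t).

Coefficient matrix A = [[2, -8], [4, -6]].
Characteristic polynomial det(A - λI) = λ^2 + 4λ + 20 = 0.
Eigenvalues λ = -2 ± 4i (complex conjugate pair).
For λ=-2+4i: an eigenvector is (1,1) - i(-1,0) = (1 + i, 1).
A real fundamental pair from Re and Im of e^((-2+4i)t)v: X_1 = e^(-2t)(cos(4t)·(1,1) + sin(4t)·(-1,0)), X_2 = e^(-2t)(sin(4t)·(1,1) - cos(4t)·(-1,0)).
General solution: c_1X_1 + c_2X_2.
Applying x(0)=3, z(0)=0 gives c_1=0, c_2=3.

x(t) = 3e^(-2t)sin(4t) + 3e^(-2t)cos(4t), z(t) = 3e^(-2t)sin(4t)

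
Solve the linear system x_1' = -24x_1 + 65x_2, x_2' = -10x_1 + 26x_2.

x_1(t) = -3c_1e^(t)sin(5t) - 2c_1e^(t)cos(5t) - 2c_2e^(t)sin(5t) + 3c_2e^(t)cos(5t), x_2(t) = -c_1e^(t)sin(5t) - c_1e^(t)cos(5t) - c_2e^(t)sin(5t) + c_2e^(t)cos(5t)

Coefficient matrix A = [[-24, 65], [-10, 26]].
Characteristic polynomial det(A - λI) = λ^2 - 2λ + 26 = 0.
Eigenvalues λ = 1 ± 5i (complex conjugate pair).
For λ=1+5i: an eigenvector is (-2,-1) - i(-3,-1) = (-2 + 3i, -1 + i).
A real fundamental pair from Re and Im of e^((1+5i)t)v: X_1 = e^(t)(cos(5t)·(-2,-1) + sin(5t)·(-3,-1)), X_2 = e^(t)(sin(5t)·(-2,-1) - cos(5t)·(-3,-1)).
General solution: c_1X_1 + c_2X_2.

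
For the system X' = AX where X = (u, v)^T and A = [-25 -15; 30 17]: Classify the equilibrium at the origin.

A = [[-25,-15],[30,17]]; det(A-λI) = λ^2 + 8λ + 25.
λ = -4 ± 3i: negative real part.

stable spiral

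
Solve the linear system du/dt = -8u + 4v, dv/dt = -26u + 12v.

u(t) = K_1e^(2t)sin(2t) + K_1e^(2t)cos(2t) + K_2e^(2t)sin(2t) - K_2e^(2t)cos(2t), v(t) = 2K_1e^(2t)sin(2t) + 3K_1e^(2t)cos(2t) + 3K_2e^(2t)sin(2t) - 2K_2e^(2t)cos(2t)

Coefficient matrix A = [[-8, 4], [-26, 12]].
Characteristic polynomial det(A - λI) = λ^2 - 4λ + 8 = 0.
Eigenvalues λ = 2 ± 2i (complex conjugate pair).
For λ=2+2i: an eigenvector is (1,3) - i(1,2) = (1 - i, 3 - 2i).
A real fundamental pair from Re and Im of e^((2+2i)t)v: X_1 = e^(2t)(cos(2t)·(1,3) + sin(2t)·(1,2)), X_2 = e^(2t)(sin(2t)·(1,3) - cos(2t)·(1,2)).
General solution: K_1X_1 + K_2X_2.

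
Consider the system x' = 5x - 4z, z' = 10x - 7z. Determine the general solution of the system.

x(t) = -c_1e^(-t)sin(2t) + c_1e^(-t)cos(2t) + c_2e^(-t)sin(2t) + c_2e^(-t)cos(2t), z(t) = -c_1e^(-t)sin(2t) + 2c_1e^(-t)cos(2t) + 2c_2e^(-t)sin(2t) + c_2e^(-t)cos(2t)

Coefficient matrix A = [[5, -4], [10, -7]].
Characteristic polynomial det(A - λI) = λ^2 + 2λ + 5 = 0.
Eigenvalues λ = -1 ± 2i (complex conjugate pair).
For λ=-1+2i: an eigenvector is (1,2) - i(-1,-1) = (1 + i, 2 + i).
A real fundamental pair from Re and Im of e^((-1+2i)t)v: X_1 = e^(-t)(cos(2t)·(1,2) + sin(2t)·(-1,-1)), X_2 = e^(-t)(sin(2t)·(1,2) - cos(2t)·(-1,-1)).
General solution: c_1X_1 + c_2X_2.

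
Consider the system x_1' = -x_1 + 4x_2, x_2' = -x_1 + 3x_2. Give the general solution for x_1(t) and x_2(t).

x_1(t) = -2C_1e^(t) - 2C_2te^(t) + C_2e^(t), x_2(t) = -C_1e^(t) - C_2te^(t)

Coefficient matrix A = [[-1, 4], [-1, 3]].
Characteristic polynomial det(A - λI) = λ^2 - 2λ + 1 = 0.
Single eigenvalue λ = 1 with algebraic multiplicity 2.
Eigenvector v = (-2,-1); generalized eigenvector w with (A-λI)w=v is (1,0).
General solution: e^(t)[C_1·v + C_2·(t·v + w)].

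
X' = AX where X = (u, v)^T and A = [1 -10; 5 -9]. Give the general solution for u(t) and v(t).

Coefficient matrix A = [[1, -10], [5, -9]].
Characteristic polynomial det(A - λI) = λ^2 + 8λ + 41 = 0.
Eigenvalues λ = -4 ± 5i (complex conjugate pair).
For λ=-4+5i: an eigenvector is (1,1) - i(-1,0) = (1 + i, 1).
A real fundamental pair from Re and Im of e^((-4+5i)t)v: X_1 = e^(-4t)(cos(5t)·(1,1) + sin(5t)·(-1,0)), X_2 = e^(-4t)(sin(5t)·(1,1) - cos(5t)·(-1,0)).
General solution: K_1X_1 + K_2X_2.

u(t) = -K_1e^(-4t)sin(5t) + K_1e^(-4t)cos(5t) + K_2e^(-4t)sin(5t) + K_2e^(-4t)cos(5t), v(t) = K_1e^(-4t)cos(5t) + K_2e^(-4t)sin(5t)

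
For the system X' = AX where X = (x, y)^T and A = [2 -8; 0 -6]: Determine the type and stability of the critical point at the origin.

saddle

A = [[2,-8],[0,-6]]; det(A-λI) = λ^2 + 4λ - 12.
λ = 2, -6: opposite signs.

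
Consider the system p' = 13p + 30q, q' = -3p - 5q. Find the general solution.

Coefficient matrix A = [[13, 30], [-3, -5]].
Characteristic polynomial det(A - λI) = λ^2 - 8λ + 25 = 0.
Eigenvalues λ = 4 ± 3i (complex conjugate pair).
For λ=4+3i: an eigenvector is (-3,1) - i(1,0) = (-3 - i, 1).
A real fundamental pair from Re and Im of e^((4+3i)t)v: X_1 = e^(4t)(cos(3t)·(-3,1) + sin(3t)·(1,0)), X_2 = e^(4t)(sin(3t)·(-3,1) - cos(3t)·(1,0)).
General solution: K_1X_1 + K_2X_2.

p(t) = K_1e^(4t)sin(3t) - 3K_1e^(4t)cos(3t) - 3K_2e^(4t)sin(3t) - K_2e^(4t)cos(3t), q(t) = K_1e^(4t)cos(3t) + K_2e^(4t)sin(3t)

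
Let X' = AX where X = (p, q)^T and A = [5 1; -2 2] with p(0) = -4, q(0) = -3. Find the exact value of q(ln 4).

A = [[5,1],[-2,2]]; eigenvalues λ = 3, 4.
Eigenvectors: (-1,2) for λ=3, (1,-1) for λ=4.
From the initial condition, c_1 = -7, c_2 = -11.
q(ln 4) = (-7)(4^3)(2) + (-11)(4^4)(-1) = 1920.

1920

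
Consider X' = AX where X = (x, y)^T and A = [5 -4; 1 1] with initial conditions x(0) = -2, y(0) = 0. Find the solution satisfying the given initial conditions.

Coefficient matrix A = [[5, -4], [1, 1]].
Characteristic polynomial det(A - λI) = λ^2 - 6λ + 9 = 0.
Single eigenvalue λ = 3 with algebraic multiplicity 2.
Eigenvector v = (2,1); generalized eigenvector w with (A-λI)w=v is (-1,-1).
General solution: e^(3t)[c_1·v + c_2·(t·v + w)].
Applying x(0)=-2, y(0)=0 gives c_1=-2, c_2=-2.

x(t) = -4te^(3t) - 2e^(3t), y(t) = -2te^(3t)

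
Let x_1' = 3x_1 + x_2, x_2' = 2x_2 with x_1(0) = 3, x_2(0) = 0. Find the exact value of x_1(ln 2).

A = [[3,1],[0,2]]; eigenvalues λ = 3, 2.
Eigenvectors: (-1,0) for λ=3, (-1,1) for λ=2.
From the initial condition, c_1 = -3, c_2 = 0.
x_1(ln 2) = (-3)(2^3)(-1) + (0)(2^2)(-1) = 24.

24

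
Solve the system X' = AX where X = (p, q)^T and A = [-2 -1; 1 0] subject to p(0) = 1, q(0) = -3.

p(t) = 2te^(-t) + e^(-t), q(t) = -2te^(-t) - 3e^(-t)

Coefficient matrix A = [[-2, -1], [1, 0]].
Characteristic polynomial det(A - λI) = λ^2 + 2λ + 1 = 0.
Single eigenvalue λ = -1 with algebraic multiplicity 2.
Eigenvector v = (-1,1); generalized eigenvector w with (A-λI)w=v is (1,0).
General solution: e^(-t)[K_1·v + K_2·(t·v + w)].
Applying p(0)=1, q(0)=-3 gives K_1=-3, K_2=-2.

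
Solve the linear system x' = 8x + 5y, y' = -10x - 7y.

x(t) = -K_1e^(3t) - K_2e^(-2t), y(t) = K_1e^(3t) + 2K_2e^(-2t)

Coefficient matrix A = [[8, 5], [-10, -7]].
Characteristic polynomial det(A - λI) = λ^2 - λ - 6 = 0.
Eigenvalues λ = 3, -2.
For λ=3: (A-λI) row 1 is [5, 5], so an eigenvector is (-1, 1).
For λ=-2: (A-λI) row 1 is [10, 5], so an eigenvector is (-1, 2).
General solution: K_1e^(3t)(-1,1) + K_2e^(-2t)(-1,2).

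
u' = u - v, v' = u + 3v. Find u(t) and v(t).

Coefficient matrix A = [[1, -1], [1, 3]].
Characteristic polynomial det(A - λI) = λ^2 - 4λ + 4 = 0.
Single eigenvalue λ = 2 with algebraic multiplicity 2.
Eigenvector v = (1,-1); generalized eigenvector w with (A-λI)w=v is (-1,0).
General solution: e^(2t)[c_1·v + c_2·(t·v + w)].

u(t) = c_1e^(2t) + c_2te^(2t) - c_2e^(2t), v(t) = -c_1e^(2t) - c_2te^(2t)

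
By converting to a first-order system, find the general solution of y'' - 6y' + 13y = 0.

Let x_1 = y, x_2 = y'. Then x_1' = x_2 and x_2' = -13x_1 + 6x_2.
A = [[0,1],[-13,6]]; det(A-λI) = λ^2 - 6λ + 13.
Eigenvalues λ = 3 ± 2i.

y(t) = C_1e^(3t)cos(2t) + C_2e^(3t)sin(2t)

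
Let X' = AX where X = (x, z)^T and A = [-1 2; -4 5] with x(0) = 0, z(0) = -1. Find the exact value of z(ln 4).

-124

A = [[-1,2],[-4,5]]; eigenvalues λ = 1, 3.
Eigenvectors: (1,1) for λ=1, (-1,-2) for λ=3.
From the initial condition, c_1 = 1, c_2 = 1.
z(ln 4) = (1)(4^1)(1) + (1)(4^3)(-2) = -124.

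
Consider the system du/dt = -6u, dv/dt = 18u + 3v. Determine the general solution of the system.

Coefficient matrix A = [[-6, 0], [18, 3]].
Characteristic polynomial det(A - λI) = λ^2 + 3λ - 18 = 0.
Eigenvalues λ = -6, 3.
For λ=-6: (A-λI) row 2 is [18, 9], so an eigenvector is (-1, 2).
For λ=3: (A-λI) row 1 is [-9, 0], so an eigenvector is (0, -1).
General solution: C_1e^(-6t)(-1,2) + C_2e^(3t)(0,-1).

u(t) = -C_1e^(-6t), v(t) = 2C_1e^(-6t) - C_2e^(3t)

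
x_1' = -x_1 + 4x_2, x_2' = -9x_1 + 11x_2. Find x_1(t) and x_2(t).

Coefficient matrix A = [[-1, 4], [-9, 11]].
Characteristic polynomial det(A - λI) = λ^2 - 10λ + 25 = 0.
Single eigenvalue λ = 5 with algebraic multiplicity 2.
Eigenvector v = (-2,-3); generalized eigenvector w with (A-λI)w=v is (1,1).
General solution: e^(5t)[C_1·v + C_2·(t·v + w)].

x_1(t) = -2C_1e^(5t) - 2C_2te^(5t) + C_2e^(5t), x_2(t) = -3C_1e^(5t) - 3C_2te^(5t) + C_2e^(5t)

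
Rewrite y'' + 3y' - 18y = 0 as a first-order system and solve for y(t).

y(t) = c_1e^(-6t) + c_2e^(3t)

Let x_1 = y, x_2 = y'. Then x_1' = x_2 and x_2' = 18x_1 - 3x_2.
A = [[0,1],[18,-3]]; det(A-λI) = λ^2 + 3λ - 18.
Eigenvalues λ = -6, 3 with eigenvectors (1,-6), (1,3).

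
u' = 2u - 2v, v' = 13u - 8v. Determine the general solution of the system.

Coefficient matrix A = [[2, -2], [13, -8]].
Characteristic polynomial det(A - λI) = λ^2 + 6λ + 10 = 0.
Eigenvalues λ = -3 ± i (complex conjugate pair).
For λ=-3+i: an eigenvector is (-1,-2) - i(-1,-3) = (-1 + i, -2 + 3i).
A real fundamental pair from Re and Im of e^((-3+i)t)v: X_1 = e^(-3t)(cos(t)·(-1,-2) + sin(t)·(-1,-3)), X_2 = e^(-3t)(sin(t)·(-1,-2) - cos(t)·(-1,-3)).
General solution: K_1X_1 + K_2X_2.

u(t) = -K_1e^(-3t)sin(t) - K_1e^(-3t)cos(t) - K_2e^(-3t)sin(t) + K_2e^(-3t)cos(t), v(t) = -3K_1e^(-3t)sin(t) - 2K_1e^(-3t)cos(t) - 2K_2e^(-3t)sin(t) + 3K_2e^(-3t)cos(t)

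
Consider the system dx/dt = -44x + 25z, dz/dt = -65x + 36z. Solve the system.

x(t) = 2c_1e^(-4t)sin(5t) + c_1e^(-4t)cos(5t) + c_2e^(-4t)sin(5t) - 2c_2e^(-4t)cos(5t), z(t) = 3c_1e^(-4t)sin(5t) + 2c_1e^(-4t)cos(5t) + 2c_2e^(-4t)sin(5t) - 3c_2e^(-4t)cos(5t)

Coefficient matrix A = [[-44, 25], [-65, 36]].
Characteristic polynomial det(A - λI) = λ^2 + 8λ + 41 = 0.
Eigenvalues λ = -4 ± 5i (complex conjugate pair).
For λ=-4+5i: an eigenvector is (1,2) - i(2,3) = (1 - 2i, 2 - 3i).
A real fundamental pair from Re and Im of e^((-4+5i)t)v: X_1 = e^(-4t)(cos(5t)·(1,2) + sin(5t)·(2,3)), X_2 = e^(-4t)(sin(5t)·(1,2) - cos(5t)·(2,3)).
General solution: c_1X_1 + c_2X_2.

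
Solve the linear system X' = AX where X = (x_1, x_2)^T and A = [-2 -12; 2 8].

x_1(t) = -2C_1e^(4t) + 3C_2e^(2t), x_2(t) = C_1e^(4t) - C_2e^(2t)

Coefficient matrix A = [[-2, -12], [2, 8]].
Characteristic polynomial det(A - λI) = λ^2 - 6λ + 8 = 0.
Eigenvalues λ = 4, 2.
For λ=4: (A-λI) row 1 is [-6, -12], so an eigenvector is (-2, 1).
For λ=2: (A-λI) row 1 is [-4, -12], so an eigenvector is (3, -1).
General solution: C_1e^(4t)(-2,1) + C_2e^(2t)(3,-1).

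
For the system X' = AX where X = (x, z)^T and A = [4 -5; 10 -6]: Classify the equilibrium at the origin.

A = [[4,-5],[10,-6]]; det(A-λI) = λ^2 + 2λ + 26.
λ = -1 ± 5i: negative real part.

stable spiral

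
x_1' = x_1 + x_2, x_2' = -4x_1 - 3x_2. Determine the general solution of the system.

x_1(t) = C_1e^(-t) + C_2te^(-t) + C_2e^(-t), x_2(t) = -2C_1e^(-t) - 2C_2te^(-t) - C_2e^(-t)

Coefficient matrix A = [[1, 1], [-4, -3]].
Characteristic polynomial det(A - λI) = λ^2 + 2λ + 1 = 0.
Single eigenvalue λ = -1 with algebraic multiplicity 2.
Eigenvector v = (1,-2); generalized eigenvector w with (A-λI)w=v is (1,-1).
General solution: e^(-t)[C_1·v + C_2·(t·v + w)].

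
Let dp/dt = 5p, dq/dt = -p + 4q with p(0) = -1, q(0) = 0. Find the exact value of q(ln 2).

16

A = [[5,0],[-1,4]]; eigenvalues λ = 5, 4.
Eigenvectors: (1,-1) for λ=5, (0,1) for λ=4.
From the initial condition, c_1 = -1, c_2 = -1.
q(ln 2) = (-1)(2^5)(-1) + (-1)(2^4)(1) = 16.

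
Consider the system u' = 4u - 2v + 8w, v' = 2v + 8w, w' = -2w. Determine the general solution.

u(t) = -2c_1e^(-2t) + c_2e^(2t) + c_3e^(4t), v(t) = -2c_1e^(-2t) + c_2e^(2t), w(t) = c_1e^(-2t)

Coefficient matrix A = [[4, -2, 8], [0, 2, 8], [0, 0, -2]].
det(A - λI) = 0 gives eigenvalues λ = -2, 2, 4.
For λ=-2: eigenvector (-2,-2,1).
For λ=2: eigenvector (1,1,0).
For λ=4: eigenvector (1,0,0).
General solution: c_1e^(-2t)(-2,-2,1) + c_2e^(2t)(1,1,0) + c_3e^(4t)(1,0,0).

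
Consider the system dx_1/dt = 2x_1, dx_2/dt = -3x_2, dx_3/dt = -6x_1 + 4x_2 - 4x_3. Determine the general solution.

x_1(t) = c_1e^(2t), x_2(t) = c_2e^(-3t), x_3(t) = -c_1e^(2t) + 4c_2e^(-3t) + c_3e^(-4t)

Coefficient matrix A = [[2, 0, 0], [0, -3, 0], [-6, 4, -4]].
det(A - λI) = 0 gives eigenvalues λ = 2, -3, -4.
For λ=2: eigenvector (1,0,-1).
For λ=-3: eigenvector (0,1,4).
For λ=-4: eigenvector (0,0,1).
General solution: c_1e^(2t)(1,0,-1) + c_2e^(-3t)(0,1,4) + c_3e^(-4t)(0,0,1).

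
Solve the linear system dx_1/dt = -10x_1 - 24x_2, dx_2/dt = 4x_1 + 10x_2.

Coefficient matrix A = [[-10, -24], [4, 10]].
Characteristic polynomial det(A - λI) = λ^2 - 4 = 0.
Eigenvalues λ = 2, -2.
For λ=2: (A-λI) row 1 is [-12, -24], so an eigenvector is (2, -1).
For λ=-2: (A-λI) row 1 is [-8, -24], so an eigenvector is (-3, 1).
General solution: c_1e^(2t)(2,-1) + c_2e^(-2t)(-3,1).

x_1(t) = 2c_1e^(2t) - 3c_2e^(-2t), x_2(t) = -c_1e^(2t) + c_2e^(-2t)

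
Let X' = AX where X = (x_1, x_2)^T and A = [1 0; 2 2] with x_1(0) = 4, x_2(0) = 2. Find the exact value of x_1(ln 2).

8

A = [[1,0],[2,2]]; eigenvalues λ = 1, 2.
Eigenvectors: (-1,2) for λ=1, (0,1) for λ=2.
From the initial condition, c_1 = -4, c_2 = 10.
x_1(ln 2) = (-4)(2^1)(-1) + (10)(2^2)(0) = 8.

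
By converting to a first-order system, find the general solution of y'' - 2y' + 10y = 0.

Let x_1 = y, x_2 = y'. Then x_1' = x_2 and x_2' = -10x_1 + 2x_2.
A = [[0,1],[-10,2]]; det(A-λI) = λ^2 - 2λ + 10.
Eigenvalues λ = 1 ± 3i.

y(t) = c_1e^(t)cos(3t) + c_2e^(t)sin(3t)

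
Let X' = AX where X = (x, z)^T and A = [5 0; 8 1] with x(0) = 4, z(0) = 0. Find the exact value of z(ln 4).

8160

A = [[5,0],[8,1]]; eigenvalues λ = 5, 1.
Eigenvectors: (1,2) for λ=5, (0,-1) for λ=1.
From the initial condition, c_1 = 4, c_2 = 8.
z(ln 4) = (4)(4^5)(2) + (8)(4^1)(-1) = 8160.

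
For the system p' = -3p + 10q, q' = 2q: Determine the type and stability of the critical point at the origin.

saddle

A = [[-3,10],[0,2]]; det(A-λI) = λ^2 + λ - 6.
λ = 2, -3: opposite signs.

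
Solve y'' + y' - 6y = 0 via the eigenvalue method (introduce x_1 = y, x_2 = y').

Let x_1 = y, x_2 = y'. Then x_1' = x_2 and x_2' = 6x_1 - x_2.
A = [[0,1],[6,-1]]; det(A-λI) = λ^2 + λ - 6.
Eigenvalues λ = 2, -3 with eigenvectors (1,2), (1,-3).

y(t) = C_1e^(2t) + C_2e^(-3t)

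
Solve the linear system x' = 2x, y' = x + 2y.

Coefficient matrix A = [[2, 0], [1, 2]].
Characteristic polynomial det(A - λI) = λ^2 - 4λ + 4 = 0.
Single eigenvalue λ = 2 with algebraic multiplicity 2.
Eigenvector v = (0,1); generalized eigenvector w with (A-λI)w=v is (1,-2).
General solution: e^(2t)[c_1·v + c_2·(t·v + w)].

x(t) = c_2e^(2t), y(t) = c_1e^(2t) + c_2te^(2t) - 2c_2e^(2t)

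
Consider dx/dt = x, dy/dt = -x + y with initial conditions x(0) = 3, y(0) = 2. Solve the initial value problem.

x(t) = 3e^(t), y(t) = -3te^(t) + 2e^(t)

Coefficient matrix A = [[1, 0], [-1, 1]].
Characteristic polynomial det(A - λI) = λ^2 - 2λ + 1 = 0.
Single eigenvalue λ = 1 with algebraic multiplicity 2.
Eigenvector v = (0,-1); generalized eigenvector w with (A-λI)w=v is (1,-3).
General solution: e^(t)[K_1·v + K_2·(t·v + w)].
Applying x(0)=3, y(0)=2 gives K_1=-11, K_2=3.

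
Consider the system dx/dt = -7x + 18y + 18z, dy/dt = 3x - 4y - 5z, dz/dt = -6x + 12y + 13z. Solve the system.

Coefficient matrix A = [[-7, 18, 18], [3, -4, -5], [-6, 12, 13]].
det(A - λI) = 0 gives eigenvalues λ = 2, 1, -1.
For λ=2: eigenvector (2,1,0).
For λ=1: eigenvector (0,1,-1).
For λ=-1: eigenvector (3,-2,3).
General solution: C_1e^(2t)(2,1,0) + C_2e^(t)(0,1,-1) + C_3e^(-t)(3,-2,3).

x(t) = 2C_1e^(2t) + 3C_3e^(-t), y(t) = C_1e^(2t) + C_2e^(t) - 2C_3e^(-t), z(t) = -C_2e^(t) + 3C_3e^(-t)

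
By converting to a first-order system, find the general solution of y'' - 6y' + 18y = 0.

Let x_1 = y, x_2 = y'. Then x_1' = x_2 and x_2' = -18x_1 + 6x_2.
A = [[0,1],[-18,6]]; det(A-λI) = λ^2 - 6λ + 18.
Eigenvalues λ = 3 ± 3i.

y(t) = K_1e^(3t)cos(3t) + K_2e^(3t)sin(3t)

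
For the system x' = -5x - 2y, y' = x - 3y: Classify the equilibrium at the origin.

A = [[-5,-2],[1,-3]]; det(A-λI) = λ^2 + 8λ + 17.
λ = -4 ± i: negative real part.

stable spiral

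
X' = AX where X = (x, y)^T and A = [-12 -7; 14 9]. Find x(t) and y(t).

Coefficient matrix A = [[-12, -7], [14, 9]].
Characteristic polynomial det(A - λI) = λ^2 + 3λ - 10 = 0.
Eigenvalues λ = -5, 2.
For λ=-5: (A-λI) row 1 is [-7, -7], so an eigenvector is (-1, 1).
For λ=2: (A-λI) row 1 is [-14, -7], so an eigenvector is (1, -2).
General solution: K_1e^(-5t)(-1,1) + K_2e^(2t)(1,-2).

x(t) = -K_1e^(-5t) + K_2e^(2t), y(t) = K_1e^(-5t) - 2K_2e^(2t)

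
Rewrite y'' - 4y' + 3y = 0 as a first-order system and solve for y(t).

y(t) = C_1e^(3t) + C_2e^(t)

Let x_1 = y, x_2 = y'. Then x_1' = x_2 and x_2' = -3x_1 + 4x_2.
A = [[0,1],[-3,4]]; det(A-λI) = λ^2 - 4λ + 3.
Eigenvalues λ = 3, 1 with eigenvectors (1,3), (1,1).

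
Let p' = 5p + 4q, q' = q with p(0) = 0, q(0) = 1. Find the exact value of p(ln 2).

A = [[5,4],[0,1]]; eigenvalues λ = 1, 5.
Eigenvectors: (1,-1) for λ=1, (-1,0) for λ=5.
From the initial condition, c_1 = -1, c_2 = -1.
p(ln 2) = (-1)(2^1)(1) + (-1)(2^5)(-1) = 30.

30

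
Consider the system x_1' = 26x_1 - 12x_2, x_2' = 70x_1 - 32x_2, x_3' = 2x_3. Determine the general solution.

x_1(t) = 2C_2e^(-4t) + 3C_3e^(-2t), x_2(t) = 5C_2e^(-4t) + 7C_3e^(-2t), x_3(t) = C_1e^(2t)

Coefficient matrix A = [[26, -12, 0], [70, -32, 0], [0, 0, 2]].
det(A - λI) = 0 gives eigenvalues λ = 2, -4, -2.
For λ=2: eigenvector (0,0,1).
For λ=-4: eigenvector (2,5,0).
For λ=-2: eigenvector (3,7,0).
General solution: C_1e^(2t)(0,0,1) + C_2e^(-4t)(2,5,0) + C_3e^(-2t)(3,7,0).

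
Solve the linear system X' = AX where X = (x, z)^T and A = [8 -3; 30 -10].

Coefficient matrix A = [[8, -3], [30, -10]].
Characteristic polynomial det(A - λI) = λ^2 + 2λ + 10 = 0.
Eigenvalues λ = -1 ± 3i (complex conjugate pair).
For λ=-1+3i: an eigenvector is (-1,-3) - i(0,-1) = (-1, -3 + i).
A real fundamental pair from Re and Im of e^((-1+3i)t)v: X_1 = e^(-t)(cos(3t)·(-1,-3) + sin(3t)·(0,-1)), X_2 = e^(-t)(sin(3t)·(-1,-3) - cos(3t)·(0,-1)).
General solution: c_1X_1 + c_2X_2.

x(t) = -c_1e^(-t)cos(3t) - c_2e^(-t)sin(3t), z(t) = -c_1e^(-t)sin(3t) - 3c_1e^(-t)cos(3t) - 3c_2e^(-t)sin(3t) + c_2e^(-t)cos(3t)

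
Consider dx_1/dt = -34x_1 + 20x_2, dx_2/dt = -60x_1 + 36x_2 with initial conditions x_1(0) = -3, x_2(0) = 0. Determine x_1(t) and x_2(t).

x_1(t) = 9e^(6t) - 12e^(-4t), x_2(t) = 18e^(6t) - 18e^(-4t)

Coefficient matrix A = [[-34, 20], [-60, 36]].
Characteristic polynomial det(A - λI) = λ^2 - 2λ - 24 = 0.
Eigenvalues λ = -4, 6.
For λ=-4: (A-λI) row 1 is [-30, 20], so an eigenvector is (-2, -3).
For λ=6: (A-λI) row 1 is [-40, 20], so an eigenvector is (-1, -2).
General solution: c_1e^(-4t)(-2,-3) + c_2e^(6t)(-1,-2).
Applying x_1(0)=-3, x_2(0)=0 gives c_1=6, c_2=-9.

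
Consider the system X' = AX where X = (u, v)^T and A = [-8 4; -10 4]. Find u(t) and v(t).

Coefficient matrix A = [[-8, 4], [-10, 4]].
Characteristic polynomial det(A - λI) = λ^2 + 4λ + 8 = 0.
Eigenvalues λ = -2 ± 2i (complex conjugate pair).
For λ=-2+2i: an eigenvector is (-1,-1) - i(1,2) = (-1 - i, -1 - 2i).
A real fundamental pair from Re and Im of e^((-2+2i)t)v: X_1 = e^(-2t)(cos(2t)·(-1,-1) + sin(2t)·(1,2)), X_2 = e^(-2t)(sin(2t)·(-1,-1) - cos(2t)·(1,2)).
General solution: K_1X_1 + K_2X_2.

u(t) = K_1e^(-2t)sin(2t) - K_1e^(-2t)cos(2t) - K_2e^(-2t)sin(2t) - K_2e^(-2t)cos(2t), v(t) = 2K_1e^(-2t)sin(2t) - K_1e^(-2t)cos(2t) - K_2e^(-2t)sin(2t) - 2K_2e^(-2t)cos(2t)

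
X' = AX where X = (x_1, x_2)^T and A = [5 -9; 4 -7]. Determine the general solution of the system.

x_1(t) = -3C_1e^(-t) - 3C_2te^(-t) + C_2e^(-t), x_2(t) = -2C_1e^(-t) - 2C_2te^(-t) + C_2e^(-t)

Coefficient matrix A = [[5, -9], [4, -7]].
Characteristic polynomial det(A - λI) = λ^2 + 2λ + 1 = 0.
Single eigenvalue λ = -1 with algebraic multiplicity 2.
Eigenvector v = (-3,-2); generalized eigenvector w with (A-λI)w=v is (1,1).
General solution: e^(-t)[C_1·v + C_2·(t·v + w)].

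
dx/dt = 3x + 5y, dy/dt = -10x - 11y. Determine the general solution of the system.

Coefficient matrix A = [[3, 5], [-10, -11]].
Characteristic polynomial det(A - λI) = λ^2 + 8λ + 17 = 0.
Eigenvalues λ = -4 ± i (complex conjugate pair).
For λ=-4+i: an eigenvector is (-2,3) - i(1,-1) = (-2 - i, 3 + i).
A real fundamental pair from Re and Im of e^((-4+i)t)v: X_1 = e^(-4t)(cos(t)·(-2,3) + sin(t)·(1,-1)), X_2 = e^(-4t)(sin(t)·(-2,3) - cos(t)·(1,-1)).
General solution: c_1X_1 + c_2X_2.

x(t) = c_1e^(-4t)sin(t) - 2c_1e^(-4t)cos(t) - 2c_2e^(-4t)sin(t) - c_2e^(-4t)cos(t), y(t) = -c_1e^(-4t)sin(t) + 3c_1e^(-4t)cos(t) + 3c_2e^(-4t)sin(t) + c_2e^(-4t)cos(t)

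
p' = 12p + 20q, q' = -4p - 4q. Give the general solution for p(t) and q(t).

p(t) = K_1e^(4t)sin(4t) - 2K_1e^(4t)cos(4t) - 2K_2e^(4t)sin(4t) - K_2e^(4t)cos(4t), q(t) = K_1e^(4t)cos(4t) + K_2e^(4t)sin(4t)

Coefficient matrix A = [[12, 20], [-4, -4]].
Characteristic polynomial det(A - λI) = λ^2 - 8λ + 32 = 0.
Eigenvalues λ = 4 ± 4i (complex conjugate pair).
For λ=4+4i: an eigenvector is (-2,1) - i(1,0) = (-2 - i, 1).
A real fundamental pair from Re and Im of e^((4+4i)t)v: X_1 = e^(4t)(cos(4t)·(-2,1) + sin(4t)·(1,0)), X_2 = e^(4t)(sin(4t)·(-2,1) - cos(4t)·(1,0)).
General solution: K_1X_1 + K_2X_2.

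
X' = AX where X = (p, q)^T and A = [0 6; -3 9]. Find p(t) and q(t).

p(t) = -K_1e^(6t) + 2K_2e^(3t), q(t) = -K_1e^(6t) + K_2e^(3t)

Coefficient matrix A = [[0, 6], [-3, 9]].
Characteristic polynomial det(A - λI) = λ^2 - 9λ + 18 = 0.
Eigenvalues λ = 6, 3.
For λ=6: (A-λI) row 1 is [-6, 6], so an eigenvector is (-1, -1).
For λ=3: (A-λI) row 1 is [-3, 6], so an eigenvector is (2, 1).
General solution: K_1e^(6t)(-1,-1) + K_2e^(3t)(2,1).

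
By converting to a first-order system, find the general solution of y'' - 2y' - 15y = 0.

Let x_1 = y, x_2 = y'. Then x_1' = x_2 and x_2' = 15x_1 + 2x_2.
A = [[0,1],[15,2]]; det(A-λI) = λ^2 - 2λ - 15.
Eigenvalues λ = 5, -3 with eigenvectors (1,5), (1,-3).

y(t) = c_1e^(5t) + c_2e^(-3t)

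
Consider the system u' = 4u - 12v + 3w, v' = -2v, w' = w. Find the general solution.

u(t) = C_1e^(4t) + 2C_2e^(-2t) - C_3e^(t), v(t) = C_2e^(-2t), w(t) = C_3e^(t)

Coefficient matrix A = [[4, -12, 3], [0, -2, 0], [0, 0, 1]].
det(A - λI) = 0 gives eigenvalues λ = 4, -2, 1.
For λ=4: eigenvector (1,0,0).
For λ=-2: eigenvector (2,1,0).
For λ=1: eigenvector (-1,0,1).
General solution: C_1e^(4t)(1,0,0) + C_2e^(-2t)(2,1,0) + C_3e^(t)(-1,0,1).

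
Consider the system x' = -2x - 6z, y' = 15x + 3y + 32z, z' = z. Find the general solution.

x(t) = c_1e^(-2t) - 2c_3e^(t), y(t) = -3c_1e^(-2t) + c_2e^(3t) - c_3e^(t), z(t) = c_3e^(t)

Coefficient matrix A = [[-2, 0, -6], [15, 3, 32], [0, 0, 1]].
det(A - λI) = 0 gives eigenvalues λ = -2, 3, 1.
For λ=-2: eigenvector (1,-3,0).
For λ=3: eigenvector (0,1,0).
For λ=1: eigenvector (-2,-1,1).
General solution: c_1e^(-2t)(1,-3,0) + c_2e^(3t)(0,1,0) + c_3e^(t)(-2,-1,1).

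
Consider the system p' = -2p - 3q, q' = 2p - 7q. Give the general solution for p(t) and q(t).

p(t) = -K_1e^(-5t) + 3K_2e^(-4t), q(t) = -K_1e^(-5t) + 2K_2e^(-4t)

Coefficient matrix A = [[-2, -3], [2, -7]].
Characteristic polynomial det(A - λI) = λ^2 + 9λ + 20 = 0.
Eigenvalues λ = -5, -4.
For λ=-5: (A-λI) row 1 is [3, -3], so an eigenvector is (-1, -1).
For λ=-4: (A-λI) row 1 is [2, -3], so an eigenvector is (3, 2).
General solution: K_1e^(-5t)(-1,-1) + K_2e^(-4t)(3,2).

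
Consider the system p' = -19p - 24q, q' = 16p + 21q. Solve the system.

Coefficient matrix A = [[-19, -24], [16, 21]].
Characteristic polynomial det(A - λI) = λ^2 - 2λ - 15 = 0.
Eigenvalues λ = -3, 5.
For λ=-3: (A-λI) row 1 is [-16, -24], so an eigenvector is (-3, 2).
For λ=5: (A-λI) row 1 is [-24, -24], so an eigenvector is (1, -1).
General solution: C_1e^(-3t)(-3,2) + C_2e^(5t)(1,-1).

p(t) = -3C_1e^(-3t) + C_2e^(5t), q(t) = 2C_1e^(-3t) - C_2e^(5t)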